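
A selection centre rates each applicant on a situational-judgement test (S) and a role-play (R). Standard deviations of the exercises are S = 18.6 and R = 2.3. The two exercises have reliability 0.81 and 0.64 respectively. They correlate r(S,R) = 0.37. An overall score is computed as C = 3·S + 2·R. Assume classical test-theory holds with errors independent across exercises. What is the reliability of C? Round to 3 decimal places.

0.820

Var(C) = 3²·18.6² + 2²·2.3² + 2·[6·18.6·2.3·0.37] = 3134.8 + 189.943 = 3324.74.
Under uncorrelated errors the observed covariances equal the true-score covariances, so only the own-variance terms attenuate.
True-score variance = [3²·18.6²·0.81 + 2²·2.3²·0.64] + 189.943 = 2535.59 + 189.943 = 2725.53.
Reliability = 2725.53 / 3324.74 = 0.820.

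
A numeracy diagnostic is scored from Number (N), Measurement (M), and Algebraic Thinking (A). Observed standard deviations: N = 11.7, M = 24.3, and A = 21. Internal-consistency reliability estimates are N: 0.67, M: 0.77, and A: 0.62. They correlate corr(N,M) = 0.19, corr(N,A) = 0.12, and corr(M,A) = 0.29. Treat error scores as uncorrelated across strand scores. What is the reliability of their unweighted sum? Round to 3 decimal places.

0.786

Var(N+M+A) = 11.7² + 24.3² + 21² + 2·[11.7·24.3·0.19 + 11.7·21·0.12 + 24.3·21·0.29] = 1168.38 + 462.98 = 1631.36.
Because errors are independent across components, Cov(Tᵢ,Tⱼ) = Cov(Xᵢ,Xⱼ); the off-diagonal part of the true-score variance is the same as above.
True-score variance = [11.7²·0.67 + 24.3²·0.77 + 21²·0.62] + 462.98 = 819.814 + 462.98 = 1282.79.
Reliability = 1282.79 / 1631.36 = 0.786.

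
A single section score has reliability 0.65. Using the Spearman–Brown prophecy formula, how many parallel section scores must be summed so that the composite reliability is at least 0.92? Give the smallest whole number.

7

k ≥ ρ*(1−ρ₁)/(ρ₁(1−ρ*)) = 0.92·0.35 / (0.65·0.08) = 6.192.
Smallest integer k = 7.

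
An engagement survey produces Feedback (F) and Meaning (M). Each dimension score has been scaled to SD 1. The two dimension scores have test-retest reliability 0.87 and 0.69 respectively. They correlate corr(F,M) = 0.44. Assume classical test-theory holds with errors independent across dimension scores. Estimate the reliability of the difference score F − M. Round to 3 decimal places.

0.607

Var(F−M) = 1 + 1 − 2·0.44 = 2 − 0.88 = 1.12.
With uncorrelated errors the cross-covariances are all true-score covariance, so they carry over unchanged; only the diagonal terms shrink to ρᵢσᵢ².
True-score variance = [0.87 + 0.69] − 0.88 = 1.56 − 0.88 = 0.68.
Reliability = 0.68 / 1.12 = 0.607.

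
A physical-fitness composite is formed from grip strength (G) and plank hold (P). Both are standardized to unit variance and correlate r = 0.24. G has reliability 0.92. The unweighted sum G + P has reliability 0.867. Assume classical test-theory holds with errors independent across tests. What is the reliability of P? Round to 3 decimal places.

Var(G+P) = 2 + 2·0.24 = 2.480.
True-score variance = ρ_G + ρ_P + 2·0.24, so 0.867 = (0.92 + ρ_P + 0.48) / 2.480.
ρ_P = 0.867·2.480 − 0.92 − 0.48 = 0.750.

0.750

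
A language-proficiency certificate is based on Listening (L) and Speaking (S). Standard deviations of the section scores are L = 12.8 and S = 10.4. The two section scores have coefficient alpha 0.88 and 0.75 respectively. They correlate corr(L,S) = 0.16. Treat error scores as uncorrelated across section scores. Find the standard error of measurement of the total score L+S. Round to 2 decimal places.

Var(total) = 272 + 42.5984 = 314.598.
True-score variance = 225.299 + 42.5984 = 267.898, so reliability = 0.8516.
Error variance = 314.598 − 267.898 = 46.7008; SEM = √46.7008 = 6.83.

6.83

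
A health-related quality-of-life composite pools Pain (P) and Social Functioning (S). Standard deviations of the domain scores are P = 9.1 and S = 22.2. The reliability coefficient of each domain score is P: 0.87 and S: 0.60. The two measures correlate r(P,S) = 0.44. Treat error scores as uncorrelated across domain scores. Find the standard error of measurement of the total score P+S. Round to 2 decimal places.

Var(total) = 575.65 + 177.778 = 753.428.
True-score variance = 367.749 + 177.778 = 545.526, so reliability = 0.7241.
Error variance = 753.428 − 545.526 = 207.901; SEM = √207.901 = 14.42.

14.42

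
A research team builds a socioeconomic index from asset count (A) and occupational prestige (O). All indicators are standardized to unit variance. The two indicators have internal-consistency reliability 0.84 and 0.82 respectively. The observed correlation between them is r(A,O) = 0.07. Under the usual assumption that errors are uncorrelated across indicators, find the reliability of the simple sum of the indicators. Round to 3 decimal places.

Var(A+O) = 2 + 2·[0.07] = 2 + 0.14 = 2.14.
Under uncorrelated errors the observed covariances equal the true-score covariances, so only the own-variance terms attenuate.
True-score variance = [0.84 + 0.82] + 0.14 = 1.66 + 0.14 = 1.8.
Reliability = 1.8 / 2.14 = 0.841.

0.841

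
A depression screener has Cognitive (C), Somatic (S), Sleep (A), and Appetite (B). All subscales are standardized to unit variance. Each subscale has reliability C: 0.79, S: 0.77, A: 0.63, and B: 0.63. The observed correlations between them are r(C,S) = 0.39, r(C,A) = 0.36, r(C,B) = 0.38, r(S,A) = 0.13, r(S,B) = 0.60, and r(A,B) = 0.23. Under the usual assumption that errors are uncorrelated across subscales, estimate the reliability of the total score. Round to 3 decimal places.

Var(C+S+A+B) = 4 + 2·[0.39 + 0.36 + 0.38 + 0.13 + 0.60 + 0.23] = 4 + 4.18 = 8.18.
Because errors are independent across components, Cov(Tᵢ,Tⱼ) = Cov(Xᵢ,Xⱼ); the off-diagonal part of the true-score variance is the same as above.
True-score variance = [0.79 + 0.77 + 0.63 + 0.63] + 4.18 = 2.82 + 4.18 = 7.
Reliability = 7 / 8.18 = 0.856.

0.856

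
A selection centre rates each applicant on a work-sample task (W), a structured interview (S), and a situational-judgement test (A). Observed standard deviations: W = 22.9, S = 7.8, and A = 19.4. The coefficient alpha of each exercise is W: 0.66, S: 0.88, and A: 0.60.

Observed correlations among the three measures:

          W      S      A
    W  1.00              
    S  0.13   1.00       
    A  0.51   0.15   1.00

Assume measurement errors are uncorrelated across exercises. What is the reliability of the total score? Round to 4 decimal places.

Var(W+S+A) = 22.9² + 7.8² + 19.4² + 2·[22.9·7.8·0.13 + 22.9·19.4·0.51 + 7.8·19.4·0.15] = 961.61 + 544.982 = 1506.59.
With uncorrelated errors the cross-covariances are all true-score covariance, so they carry over unchanged; only the diagonal terms shrink to ρᵢσᵢ².
True-score variance = [22.9²·0.66 + 7.8²·0.88 + 19.4²·0.60] + 544.982 = 625.466 + 544.982 = 1170.45.
Reliability = 1170.45 / 1506.59 = 0.7769.

0.7769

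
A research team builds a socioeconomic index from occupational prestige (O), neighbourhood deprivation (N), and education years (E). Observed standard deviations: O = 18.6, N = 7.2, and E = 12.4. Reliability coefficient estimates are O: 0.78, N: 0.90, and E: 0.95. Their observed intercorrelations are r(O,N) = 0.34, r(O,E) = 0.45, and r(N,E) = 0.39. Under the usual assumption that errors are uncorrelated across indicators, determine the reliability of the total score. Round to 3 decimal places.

Var(O+N+E) = 18.6² + 7.2² + 12.4² + 2·[18.6·7.2·0.34 + 18.6·12.4·0.45 + 7.2·12.4·0.39] = 551.56 + 368.28 = 919.84.
Because errors are independent across components, Cov(Tᵢ,Tⱼ) = Cov(Xᵢ,Xⱼ); the off-diagonal part of the true-score variance is the same as above.
True-score variance = [18.6²·0.78 + 7.2²·0.90 + 12.4²·0.95] + 368.28 = 462.577 + 368.28 = 830.857.
Reliability = 830.857 / 919.84 = 0.903.

0.903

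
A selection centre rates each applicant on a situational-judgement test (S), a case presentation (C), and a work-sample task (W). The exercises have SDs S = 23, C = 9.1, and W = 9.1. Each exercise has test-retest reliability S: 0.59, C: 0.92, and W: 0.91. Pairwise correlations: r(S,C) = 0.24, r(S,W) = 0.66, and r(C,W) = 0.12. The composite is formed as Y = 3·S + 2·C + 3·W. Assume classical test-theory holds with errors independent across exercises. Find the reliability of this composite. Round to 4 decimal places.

Var(Y) = 3²·23² + 2²·9.1² + 3²·9.1² + 2·[6·23·9.1·0.24 + 9·23·9.1·0.66 + 6·9.1·9.1·0.12] = 5837.53 + 3208.51 = 9046.04.
With uncorrelated errors the cross-covariances are all true-score covariance, so they carry over unchanged; only the diagonal terms shrink to ρᵢσᵢ².
True-score variance = [3²·23²·0.59 + 2²·9.1²·0.92 + 3²·9.1²·0.91] + 3208.51 = 3791.94 + 3208.51 = 7000.46.
Reliability = 7000.46 / 9046.04 = 0.7739.

0.7739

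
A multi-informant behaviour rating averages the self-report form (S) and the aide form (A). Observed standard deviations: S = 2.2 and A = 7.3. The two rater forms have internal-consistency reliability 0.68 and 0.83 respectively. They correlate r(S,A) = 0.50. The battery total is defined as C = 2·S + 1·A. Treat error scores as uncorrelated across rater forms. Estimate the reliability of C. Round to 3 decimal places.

Var(C) = 2²·2.2² + 7.3² + 2·[2·2.2·7.3·0.50] = 72.65 + 32.12 = 104.77.
Because errors are independent across components, Cov(Tᵢ,Tⱼ) = Cov(Xᵢ,Xⱼ); the off-diagonal part of the true-score variance is the same as above.
True-score variance = [2²·2.2²·0.68 + 7.3²·0.83] + 32.12 = 57.3955 + 32.12 = 89.5155.
Reliability = 89.5155 / 104.77 = 0.854.

0.854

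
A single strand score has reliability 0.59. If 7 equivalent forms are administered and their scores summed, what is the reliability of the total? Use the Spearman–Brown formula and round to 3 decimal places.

ρ_k = kρ / (1 + (k−1)ρ) = 7·0.59 / (1 + 6·0.59) = 4.130 / 4.540 = 0.910.

0.910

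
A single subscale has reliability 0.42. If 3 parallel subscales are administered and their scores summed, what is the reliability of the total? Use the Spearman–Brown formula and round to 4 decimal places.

0.6848

ρ_k = kρ / (1 + (k−1)ρ) = 3·0.42 / (1 + 2·0.42) = 1.260 / 1.840 = 0.6848.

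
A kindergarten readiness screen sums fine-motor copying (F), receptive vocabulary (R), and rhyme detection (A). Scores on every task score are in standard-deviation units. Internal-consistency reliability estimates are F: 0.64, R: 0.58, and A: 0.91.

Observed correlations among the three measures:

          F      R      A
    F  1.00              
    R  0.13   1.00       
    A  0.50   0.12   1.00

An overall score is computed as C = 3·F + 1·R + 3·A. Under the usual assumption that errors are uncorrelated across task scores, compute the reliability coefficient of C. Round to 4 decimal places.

Var(C) = 3² + 1 + 3² + 2·[3·0.13 + 9·0.50 + 3·0.12] = 19 + 10.5 = 29.5.
Because errors are independent across components, Cov(Tᵢ,Tⱼ) = Cov(Xᵢ,Xⱼ); the off-diagonal part of the true-score variance is the same as above.
True-score variance = [3²·0.64 + 0.58 + 3²·0.91] + 10.5 = 14.53 + 10.5 = 25.03.
Reliability = 25.03 / 29.5 = 0.8485.

0.8485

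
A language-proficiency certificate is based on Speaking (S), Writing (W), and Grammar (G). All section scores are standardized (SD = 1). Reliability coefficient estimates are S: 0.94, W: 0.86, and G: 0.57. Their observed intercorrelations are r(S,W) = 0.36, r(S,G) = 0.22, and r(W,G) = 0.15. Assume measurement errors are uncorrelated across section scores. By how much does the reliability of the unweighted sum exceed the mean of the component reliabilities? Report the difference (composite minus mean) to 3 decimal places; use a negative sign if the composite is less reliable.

Var(sum) = 3 + 1.46 = 4.46; true-score variance = 2.37 + 1.46 = 3.83; composite reliability = 0.8587.
Mean component reliability = 0.7900.
Difference = 0.8587 − 0.7900 = 0.069.

0.069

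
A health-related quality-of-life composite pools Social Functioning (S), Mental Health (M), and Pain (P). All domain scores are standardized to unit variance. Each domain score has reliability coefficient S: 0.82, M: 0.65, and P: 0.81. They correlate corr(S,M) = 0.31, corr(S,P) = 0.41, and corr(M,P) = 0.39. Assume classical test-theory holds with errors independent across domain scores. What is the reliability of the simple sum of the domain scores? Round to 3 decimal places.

Var(S+M+P) = 3 + 2·[0.31 + 0.41 + 0.39] = 3 + 2.22 = 5.22.
Under uncorrelated errors the observed covariances equal the true-score covariances, so only the own-variance terms attenuate.
True-score variance = [0.82 + 0.65 + 0.81] + 2.22 = 2.28 + 2.22 = 4.5.
Reliability = 4.5 / 5.22 = 0.862.

0.862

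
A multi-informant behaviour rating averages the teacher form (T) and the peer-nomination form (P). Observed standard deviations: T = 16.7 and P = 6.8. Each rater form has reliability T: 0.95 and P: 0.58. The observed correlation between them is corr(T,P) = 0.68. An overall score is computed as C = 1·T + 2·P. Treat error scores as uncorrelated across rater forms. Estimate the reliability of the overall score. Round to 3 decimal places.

Var(C) = 16.7² + 2²·6.8² + 2·[2·16.7·6.8·0.68] = 463.85 + 308.883 = 772.733.
With uncorrelated errors the cross-covariances are all true-score covariance, so they carry over unchanged; only the diagonal terms shrink to ρᵢσᵢ².
True-score variance = [16.7²·0.95 + 2²·6.8²·0.58] + 308.883 = 372.222 + 308.883 = 681.105.
Reliability = 681.105 / 772.733 = 0.881.

0.881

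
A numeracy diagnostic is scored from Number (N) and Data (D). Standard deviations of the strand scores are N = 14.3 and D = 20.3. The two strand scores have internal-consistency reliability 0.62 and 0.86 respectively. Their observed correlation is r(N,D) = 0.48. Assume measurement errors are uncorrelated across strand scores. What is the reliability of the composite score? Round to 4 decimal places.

Var(N+D) = 14.3² + 20.3² + 2·[14.3·20.3·0.48] = 616.58 + 278.678 = 895.258.
With uncorrelated errors the cross-covariances are all true-score covariance, so they carry over unchanged; only the diagonal terms shrink to ρᵢσᵢ².
True-score variance = [14.3²·0.62 + 20.3²·0.86] + 278.678 = 481.181 + 278.678 = 759.86.
Reliability = 759.86 / 895.258 = 0.8488.

0.8488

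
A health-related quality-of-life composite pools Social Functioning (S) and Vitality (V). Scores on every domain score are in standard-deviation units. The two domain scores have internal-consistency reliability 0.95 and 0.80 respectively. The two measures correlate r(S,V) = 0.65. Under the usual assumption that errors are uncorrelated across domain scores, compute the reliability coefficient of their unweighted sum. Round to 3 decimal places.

0.924

Var(S+V) = 2 + 2·[0.65] = 2 + 1.3 = 3.3.
Because errors are independent across components, Cov(Tᵢ,Tⱼ) = Cov(Xᵢ,Xⱼ); the off-diagonal part of the true-score variance is the same as above.
True-score variance = [0.95 + 0.80] + 1.3 = 1.75 + 1.3 = 3.05.
Reliability = 3.05 / 3.3 = 0.924.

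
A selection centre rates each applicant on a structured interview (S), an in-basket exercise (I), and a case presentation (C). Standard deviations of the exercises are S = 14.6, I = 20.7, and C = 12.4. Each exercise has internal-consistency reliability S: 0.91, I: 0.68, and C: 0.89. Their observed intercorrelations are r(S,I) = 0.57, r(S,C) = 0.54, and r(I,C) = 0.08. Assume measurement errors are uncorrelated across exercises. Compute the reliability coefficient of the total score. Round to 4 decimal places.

0.8742

Var(S+I+C) = 14.6² + 20.7² + 12.4² + 2·[14.6·20.7·0.57 + 14.6·12.4·0.54 + 20.7·12.4·0.08] = 795.41 + 581.123 = 1376.53.
Because errors are independent across components, Cov(Tᵢ,Tⱼ) = Cov(Xᵢ,Xⱼ); the off-diagonal part of the true-score variance is the same as above.
True-score variance = [14.6²·0.91 + 20.7²·0.68 + 12.4²·0.89] + 581.123 = 622.195 + 581.123 = 1203.32.
Reliability = 1203.32 / 1376.53 = 0.8742.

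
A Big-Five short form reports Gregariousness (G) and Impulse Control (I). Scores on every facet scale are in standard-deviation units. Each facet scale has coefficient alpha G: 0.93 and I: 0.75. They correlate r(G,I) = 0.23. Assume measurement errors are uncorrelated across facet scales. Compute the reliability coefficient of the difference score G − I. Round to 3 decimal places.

0.792

Var(G−I) = 1 + 1 − 2·0.23 = 2 − 0.46 = 1.54.
Because errors are independent across components, Cov(Tᵢ,Tⱼ) = Cov(Xᵢ,Xⱼ); the off-diagonal part of the true-score variance is the same as above.
True-score variance = [0.93 + 0.75] − 0.46 = 1.68 − 0.46 = 1.22.
Reliability = 1.22 / 1.54 = 0.792.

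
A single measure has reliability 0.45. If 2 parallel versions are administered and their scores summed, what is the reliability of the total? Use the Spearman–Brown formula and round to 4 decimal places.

ρ_k = kρ / (1 + (k−1)ρ) = 2·0.45 / (1 + 1·0.45) = 0.900 / 1.450 = 0.6207.

0.6207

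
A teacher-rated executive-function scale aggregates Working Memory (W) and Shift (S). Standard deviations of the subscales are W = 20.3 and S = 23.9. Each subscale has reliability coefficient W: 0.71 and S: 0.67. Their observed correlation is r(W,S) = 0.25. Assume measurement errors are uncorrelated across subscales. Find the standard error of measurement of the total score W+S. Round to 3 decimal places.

Var(total) = 983.3 + 242.585 = 1225.88.
True-score variance = 675.295 + 242.585 = 917.88, so reliability = 0.7487.
Error variance = 1225.88 − 917.88 = 308.005; SEM = √308.005 = 17.550.

17.550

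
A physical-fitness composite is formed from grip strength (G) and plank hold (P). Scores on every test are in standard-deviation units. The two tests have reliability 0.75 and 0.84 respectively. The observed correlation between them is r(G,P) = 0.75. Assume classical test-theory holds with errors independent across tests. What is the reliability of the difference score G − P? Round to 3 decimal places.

0.180

Var(G−P) = 1 + 1 − 2·0.75 = 2 − 1.5 = 0.5.
Because errors are independent across components, Cov(Tᵢ,Tⱼ) = Cov(Xᵢ,Xⱼ); the off-diagonal part of the true-score variance is the same as above.
True-score variance = [0.75 + 0.84] − 1.5 = 1.59 − 1.5 = 0.09.
Reliability = 0.09 / 0.5 = 0.180.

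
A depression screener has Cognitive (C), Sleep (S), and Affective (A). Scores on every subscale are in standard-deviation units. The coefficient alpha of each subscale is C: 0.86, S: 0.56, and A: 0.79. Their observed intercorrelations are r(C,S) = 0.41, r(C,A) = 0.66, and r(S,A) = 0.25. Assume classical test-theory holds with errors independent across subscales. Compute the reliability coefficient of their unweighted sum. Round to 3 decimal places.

0.860

Var(C+S+A) = 3 + 2·[0.41 + 0.66 + 0.25] = 3 + 2.64 = 5.64.
Under uncorrelated errors the observed covariances equal the true-score covariances, so only the own-variance terms attenuate.
True-score variance = [0.86 + 0.56 + 0.79] + 2.64 = 2.21 + 2.64 = 4.85.
Reliability = 4.85 / 5.64 = 0.860.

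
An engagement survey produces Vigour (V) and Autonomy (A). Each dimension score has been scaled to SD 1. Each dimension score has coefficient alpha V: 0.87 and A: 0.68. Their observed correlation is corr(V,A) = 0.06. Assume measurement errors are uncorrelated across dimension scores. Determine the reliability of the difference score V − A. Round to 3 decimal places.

Var(V−A) = 1 + 1 − 2·0.06 = 2 − 0.12 = 1.88.
Under uncorrelated errors the observed covariances equal the true-score covariances, so only the own-variance terms attenuate.
True-score variance = [0.87 + 0.68] − 0.12 = 1.55 − 0.12 = 1.43.
Reliability = 1.43 / 1.88 = 0.761.

0.761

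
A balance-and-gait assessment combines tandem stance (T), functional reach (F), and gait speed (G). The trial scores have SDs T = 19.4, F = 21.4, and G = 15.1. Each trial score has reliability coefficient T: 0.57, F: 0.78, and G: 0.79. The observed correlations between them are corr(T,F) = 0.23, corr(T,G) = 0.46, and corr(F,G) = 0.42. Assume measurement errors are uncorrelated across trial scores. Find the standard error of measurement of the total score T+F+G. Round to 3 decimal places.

17.620

Var(total) = 1062.33 + 731.916 = 1794.25.
True-score variance = 751.862 + 731.916 = 1483.78, so reliability = 0.8270.
Error variance = 1794.25 − 1483.78 = 310.468; SEM = √310.468 = 17.620.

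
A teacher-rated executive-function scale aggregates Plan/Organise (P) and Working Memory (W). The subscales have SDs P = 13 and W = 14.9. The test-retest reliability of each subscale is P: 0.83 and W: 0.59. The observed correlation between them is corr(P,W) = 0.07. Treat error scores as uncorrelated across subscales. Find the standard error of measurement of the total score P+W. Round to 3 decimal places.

Var(total) = 391.01 + 27.118 = 418.128.
True-score variance = 271.256 + 27.118 = 298.374, so reliability = 0.7136.
Error variance = 418.128 − 298.374 = 119.754; SEM = √119.754 = 10.943.

10.943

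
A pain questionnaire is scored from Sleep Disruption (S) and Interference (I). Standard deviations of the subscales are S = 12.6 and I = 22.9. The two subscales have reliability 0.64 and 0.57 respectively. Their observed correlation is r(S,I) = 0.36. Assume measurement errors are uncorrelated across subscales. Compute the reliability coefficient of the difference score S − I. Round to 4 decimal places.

Var(S−I) = 12.6² + 22.9² − 2·12.6·22.9·0.36 = 683.17 − 207.749 = 475.421.
With uncorrelated errors the cross-covariances are all true-score covariance, so they carry over unchanged; only the diagonal terms shrink to ρᵢσᵢ².
True-score variance = [12.6²·0.64 + 22.9²·0.57] − 207.749 = 400.52 − 207.749 = 192.771.
Reliability = 192.771 / 475.421 = 0.4055.

0.4055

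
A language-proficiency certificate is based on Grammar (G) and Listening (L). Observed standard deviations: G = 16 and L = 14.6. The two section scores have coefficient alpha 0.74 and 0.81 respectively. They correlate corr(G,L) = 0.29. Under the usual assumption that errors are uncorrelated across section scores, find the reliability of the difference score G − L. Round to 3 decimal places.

0.679

Var(G−L) = 16² + 14.6² − 2·16·14.6·0.29 = 469.16 − 135.488 = 333.672.
With uncorrelated errors the cross-covariances are all true-score covariance, so they carry over unchanged; only the diagonal terms shrink to ρᵢσᵢ².
True-score variance = [16²·0.74 + 14.6²·0.81] − 135.488 = 362.1 − 135.488 = 226.612.
Reliability = 226.612 / 333.672 = 0.679.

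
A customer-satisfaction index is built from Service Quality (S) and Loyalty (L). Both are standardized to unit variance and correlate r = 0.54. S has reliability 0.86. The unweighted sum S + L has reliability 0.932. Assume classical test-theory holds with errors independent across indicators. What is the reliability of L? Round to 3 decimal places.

Var(S+L) = 2 + 2·0.54 = 3.080.
True-score variance = ρ_S + ρ_L + 2·0.54, so 0.932 = (0.86 + ρ_L + 1.08) / 3.080.
ρ_L = 0.932·3.080 − 0.86 − 1.08 = 0.931.

0.931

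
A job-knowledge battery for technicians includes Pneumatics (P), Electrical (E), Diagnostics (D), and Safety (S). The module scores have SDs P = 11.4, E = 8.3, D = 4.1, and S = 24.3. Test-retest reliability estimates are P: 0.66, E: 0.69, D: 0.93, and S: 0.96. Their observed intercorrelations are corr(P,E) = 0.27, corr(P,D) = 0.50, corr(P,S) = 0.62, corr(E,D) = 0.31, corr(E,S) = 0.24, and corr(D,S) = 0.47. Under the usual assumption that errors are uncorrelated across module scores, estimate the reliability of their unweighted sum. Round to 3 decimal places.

Var(P+E+D+S) = 11.4² + 8.3² + 4.1² + 24.3² + 2·[11.4·8.3·0.27 + 11.4·4.1·0.50 + 11.4·24.3·0.62 + 8.3·4.1·0.31 + 8.3·24.3·0.24 + 4.1·24.3·0.47] = 806.15 + 652.902 = 1459.05.
Because errors are independent across components, Cov(Tᵢ,Tⱼ) = Cov(Xᵢ,Xⱼ); the off-diagonal part of the true-score variance is the same as above.
True-score variance = [11.4²·0.66 + 8.3²·0.69 + 4.1²·0.93 + 24.3²·0.96] + 652.902 = 715.811 + 652.902 = 1368.71.
Reliability = 1368.71 / 1459.05 = 0.938.

0.938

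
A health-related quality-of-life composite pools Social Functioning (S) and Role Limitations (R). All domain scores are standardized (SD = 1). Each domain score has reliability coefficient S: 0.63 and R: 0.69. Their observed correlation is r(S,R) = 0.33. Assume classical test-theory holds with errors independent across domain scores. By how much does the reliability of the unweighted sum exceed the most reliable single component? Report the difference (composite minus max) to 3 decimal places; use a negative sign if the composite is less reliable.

Var(sum) = 2 + 0.66 = 2.66; true-score variance = 1.32 + 0.66 = 1.98; composite reliability = 0.7444.
Max component reliability = 0.6900.
Difference = 0.7444 − 0.6900 = 0.054.

0.054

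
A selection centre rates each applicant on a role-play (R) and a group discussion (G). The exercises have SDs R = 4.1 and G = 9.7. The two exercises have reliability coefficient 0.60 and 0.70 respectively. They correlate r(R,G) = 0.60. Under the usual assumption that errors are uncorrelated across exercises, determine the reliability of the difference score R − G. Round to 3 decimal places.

0.447

Var(R−G) = 4.1² + 9.7² − 2·4.1·9.7·0.60 = 110.9 − 47.724 = 63.176.
Under uncorrelated errors the observed covariances equal the true-score covariances, so only the own-variance terms attenuate.
True-score variance = [4.1²·0.60 + 9.7²·0.70] − 47.724 = 75.949 − 47.724 = 28.225.
Reliability = 28.225 / 63.176 = 0.447.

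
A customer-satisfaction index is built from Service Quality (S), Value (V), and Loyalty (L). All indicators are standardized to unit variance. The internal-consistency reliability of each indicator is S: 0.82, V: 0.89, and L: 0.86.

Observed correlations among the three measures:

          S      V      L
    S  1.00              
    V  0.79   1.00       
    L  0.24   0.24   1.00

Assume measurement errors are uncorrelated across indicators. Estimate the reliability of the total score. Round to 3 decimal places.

0.922

Var(S+V+L) = 3 + 2·[0.79 + 0.24 + 0.24] = 3 + 2.54 = 5.54.
Because errors are independent across components, Cov(Tᵢ,Tⱼ) = Cov(Xᵢ,Xⱼ); the off-diagonal part of the true-score variance is the same as above.
True-score variance = [0.82 + 0.89 + 0.86] + 2.54 = 2.57 + 2.54 = 5.11.
Reliability = 5.11 / 5.54 = 0.922.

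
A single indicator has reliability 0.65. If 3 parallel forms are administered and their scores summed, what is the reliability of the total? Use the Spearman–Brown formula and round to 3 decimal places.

0.848

ρ_k = kρ / (1 + (k−1)ρ) = 3·0.65 / (1 + 2·0.65) = 1.950 / 2.300 = 0.848.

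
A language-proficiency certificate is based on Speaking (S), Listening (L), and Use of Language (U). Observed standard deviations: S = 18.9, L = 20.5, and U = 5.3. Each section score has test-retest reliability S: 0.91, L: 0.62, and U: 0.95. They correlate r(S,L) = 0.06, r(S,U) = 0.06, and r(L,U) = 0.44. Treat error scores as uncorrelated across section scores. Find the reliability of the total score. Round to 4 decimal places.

0.7986

Var(S+L+U) = 18.9² + 20.5² + 5.3² + 2·[18.9·20.5·0.06 + 18.9·5.3·0.06 + 20.5·5.3·0.44] = 805.55 + 154.126 = 959.676.
Under uncorrelated errors the observed covariances equal the true-score covariances, so only the own-variance terms attenuate.
True-score variance = [18.9²·0.91 + 20.5²·0.62 + 5.3²·0.95] + 154.126 = 612.302 + 154.126 = 766.428.
Reliability = 766.428 / 959.676 = 0.7986.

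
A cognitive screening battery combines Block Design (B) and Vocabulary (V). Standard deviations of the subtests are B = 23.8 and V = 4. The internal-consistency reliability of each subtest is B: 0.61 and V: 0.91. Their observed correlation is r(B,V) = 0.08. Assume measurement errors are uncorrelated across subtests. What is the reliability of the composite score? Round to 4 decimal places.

Var(B+V) = 23.8² + 4² + 2·[23.8·4·0.08] = 582.44 + 15.232 = 597.672.
With uncorrelated errors the cross-covariances are all true-score covariance, so they carry over unchanged; only the diagonal terms shrink to ρᵢσᵢ².
True-score variance = [23.8²·0.61 + 4²·0.91] + 15.232 = 360.088 + 15.232 = 375.32.
Reliability = 375.32 / 597.672 = 0.6280.

0.6280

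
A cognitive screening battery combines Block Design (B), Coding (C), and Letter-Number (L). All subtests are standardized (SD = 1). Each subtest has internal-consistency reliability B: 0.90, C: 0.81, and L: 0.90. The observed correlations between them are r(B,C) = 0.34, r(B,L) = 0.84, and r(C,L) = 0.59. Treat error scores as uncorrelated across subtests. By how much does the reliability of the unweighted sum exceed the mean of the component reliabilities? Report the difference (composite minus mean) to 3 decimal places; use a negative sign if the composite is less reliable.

0.070

Var(sum) = 3 + 3.54 = 6.54; true-score variance = 2.61 + 3.54 = 6.15; composite reliability = 0.9404.
Mean component reliability = 0.8700.
Difference = 0.9404 − 0.8700 = 0.070.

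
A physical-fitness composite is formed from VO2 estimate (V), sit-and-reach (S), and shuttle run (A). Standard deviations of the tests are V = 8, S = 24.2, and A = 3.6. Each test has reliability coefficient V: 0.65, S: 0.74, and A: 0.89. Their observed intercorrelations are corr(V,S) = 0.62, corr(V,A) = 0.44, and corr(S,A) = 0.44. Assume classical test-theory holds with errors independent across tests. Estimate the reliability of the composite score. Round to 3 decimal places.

Var(V+S+A) = 8² + 24.2² + 3.6² + 2·[8·24.2·0.62 + 8·3.6·0.44 + 24.2·3.6·0.44] = 662.6 + 342.074 = 1004.67.
Under uncorrelated errors the observed covariances equal the true-score covariances, so only the own-variance terms attenuate.
True-score variance = [8²·0.65 + 24.2²·0.74 + 3.6²·0.89] + 342.074 = 486.508 + 342.074 = 828.582.
Reliability = 828.582 / 1004.67 = 0.825.

0.825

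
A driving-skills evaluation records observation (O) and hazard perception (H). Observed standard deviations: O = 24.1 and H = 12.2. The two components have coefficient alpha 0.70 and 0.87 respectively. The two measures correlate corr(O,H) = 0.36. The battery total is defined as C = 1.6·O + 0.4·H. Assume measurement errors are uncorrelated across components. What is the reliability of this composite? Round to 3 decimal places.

Var(C) = 1.6²·24.1² + 0.4²·12.2² + 2·[0.64·24.1·12.2·0.36] = 1510.69 + 135.484 = 1646.17.
With uncorrelated errors the cross-covariances are all true-score covariance, so they carry over unchanged; only the diagonal terms shrink to ρᵢσᵢ².
True-score variance = [1.6²·24.1²·0.70 + 0.4²·12.2²·0.87] + 135.484 = 1061.53 + 135.484 = 1197.01.
Reliability = 1197.01 / 1646.17 = 0.727.

0.727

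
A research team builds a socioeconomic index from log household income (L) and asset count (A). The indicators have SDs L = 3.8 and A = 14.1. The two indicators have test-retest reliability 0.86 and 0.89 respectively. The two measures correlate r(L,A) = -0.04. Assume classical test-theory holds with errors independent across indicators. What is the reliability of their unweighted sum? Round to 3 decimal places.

Var(L+A) = 3.8² + 14.1² + 2·[3.8·14.1·(-0.04)] = 213.25 − 4.2864 = 208.964.
With uncorrelated errors the cross-covariances are all true-score covariance, so they carry over unchanged; only the diagonal terms shrink to ρᵢσᵢ².
True-score variance = [3.8²·0.86 + 14.1²·0.89] − 4.2864 = 189.359 − 4.2864 = 185.073.
Reliability = 185.073 / 208.964 = 0.886.

0.886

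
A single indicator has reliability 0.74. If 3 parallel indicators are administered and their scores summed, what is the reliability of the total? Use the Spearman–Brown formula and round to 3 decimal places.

0.895

ρ_k = kρ / (1 + (k−1)ρ) = 3·0.74 / (1 + 2·0.74) = 2.220 / 2.480 = 0.895.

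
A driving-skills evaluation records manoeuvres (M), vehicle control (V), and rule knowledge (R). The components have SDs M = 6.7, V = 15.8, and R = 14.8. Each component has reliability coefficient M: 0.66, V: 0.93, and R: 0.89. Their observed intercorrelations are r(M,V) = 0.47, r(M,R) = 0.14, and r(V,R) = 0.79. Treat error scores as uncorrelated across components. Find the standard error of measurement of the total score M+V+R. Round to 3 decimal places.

Var(total) = 513.57 + 496.74 = 1010.31.
True-score variance = 456.738 + 496.74 = 953.479, so reliability = 0.9437.
Error variance = 1010.31 − 953.479 = 56.8318; SEM = √56.8318 = 7.539.

7.539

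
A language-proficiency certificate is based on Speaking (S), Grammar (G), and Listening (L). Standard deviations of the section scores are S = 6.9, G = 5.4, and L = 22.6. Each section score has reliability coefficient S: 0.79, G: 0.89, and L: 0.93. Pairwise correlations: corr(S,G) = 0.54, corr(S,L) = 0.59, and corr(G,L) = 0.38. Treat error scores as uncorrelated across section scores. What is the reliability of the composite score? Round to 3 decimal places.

Var(S+G+L) = 6.9² + 5.4² + 22.6² + 2·[6.9·5.4·0.54 + 6.9·22.6·0.59 + 5.4·22.6·0.38] = 587.53 + 317 = 904.53.
Because errors are independent across components, Cov(Tᵢ,Tⱼ) = Cov(Xᵢ,Xⱼ); the off-diagonal part of the true-score variance is the same as above.
True-score variance = [6.9²·0.79 + 5.4²·0.89 + 22.6²·0.93] + 317 = 538.571 + 317 = 855.572.
Reliability = 855.572 / 904.53 = 0.946.

0.946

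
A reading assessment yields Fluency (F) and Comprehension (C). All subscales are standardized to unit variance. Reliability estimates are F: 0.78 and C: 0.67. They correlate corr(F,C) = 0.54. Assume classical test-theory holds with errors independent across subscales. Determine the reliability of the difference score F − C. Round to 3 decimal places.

Var(F−C) = 1 + 1 − 2·0.54 = 2 − 1.08 = 0.92.
Under uncorrelated errors the observed covariances equal the true-score covariances, so only the own-variance terms attenuate.
True-score variance = [0.78 + 0.67] − 1.08 = 1.45 − 1.08 = 0.37.
Reliability = 0.37 / 0.92 = 0.402.

0.402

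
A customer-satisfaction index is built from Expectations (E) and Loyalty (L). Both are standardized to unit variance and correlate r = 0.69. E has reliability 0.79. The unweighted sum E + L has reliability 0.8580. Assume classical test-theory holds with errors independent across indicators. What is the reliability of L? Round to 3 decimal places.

0.730

Var(E+L) = 2 + 2·0.69 = 3.380.
True-score variance = ρ_E + ρ_L + 2·0.69, so 0.8580 = (0.79 + ρ_L + 1.38) / 3.380.
ρ_L = 0.8580·3.380 − 0.79 − 1.38 = 0.730.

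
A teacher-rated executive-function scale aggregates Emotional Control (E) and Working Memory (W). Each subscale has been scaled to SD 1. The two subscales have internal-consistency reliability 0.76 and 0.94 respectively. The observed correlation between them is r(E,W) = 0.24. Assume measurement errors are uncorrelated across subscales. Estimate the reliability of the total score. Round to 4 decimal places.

Var(E+W) = 2 + 2·[0.24] = 2 + 0.48 = 2.48.
Under uncorrelated errors the observed covariances equal the true-score covariances, so only the own-variance terms attenuate.
True-score variance = [0.76 + 0.94] + 0.48 = 1.7 + 0.48 = 2.18.
Reliability = 2.18 / 2.48 = 0.8790.

0.8790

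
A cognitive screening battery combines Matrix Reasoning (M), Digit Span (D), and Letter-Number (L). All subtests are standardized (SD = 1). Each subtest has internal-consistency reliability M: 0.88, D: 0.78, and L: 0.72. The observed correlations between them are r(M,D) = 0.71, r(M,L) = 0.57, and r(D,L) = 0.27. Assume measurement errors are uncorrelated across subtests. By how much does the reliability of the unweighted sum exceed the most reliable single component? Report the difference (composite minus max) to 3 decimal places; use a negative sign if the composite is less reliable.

0.018

Var(sum) = 3 + 3.1 = 6.1; true-score variance = 2.38 + 3.1 = 5.48; composite reliability = 0.8984.
Max component reliability = 0.8800.
Difference = 0.8984 − 0.8800 = 0.018.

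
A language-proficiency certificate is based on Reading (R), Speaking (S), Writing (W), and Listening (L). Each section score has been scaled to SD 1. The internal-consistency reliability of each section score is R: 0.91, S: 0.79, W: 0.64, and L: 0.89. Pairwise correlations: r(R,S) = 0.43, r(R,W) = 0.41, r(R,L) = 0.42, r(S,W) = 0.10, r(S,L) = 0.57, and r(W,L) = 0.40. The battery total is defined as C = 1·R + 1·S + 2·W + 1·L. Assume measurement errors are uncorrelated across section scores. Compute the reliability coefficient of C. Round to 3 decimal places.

0.863

Var(C) = 1 + 1 + 2² + 1 + 2·[0.43 + 2·0.41 + 0.42 + 2·0.10 + 0.57 + 2·0.40] = 7 + 6.48 = 13.48.
Under uncorrelated errors the observed covariances equal the true-score covariances, so only the own-variance terms attenuate.
True-score variance = [0.91 + 0.79 + 2²·0.64 + 0.89] + 6.48 = 5.15 + 6.48 = 11.63.
Reliability = 11.63 / 13.48 = 0.863.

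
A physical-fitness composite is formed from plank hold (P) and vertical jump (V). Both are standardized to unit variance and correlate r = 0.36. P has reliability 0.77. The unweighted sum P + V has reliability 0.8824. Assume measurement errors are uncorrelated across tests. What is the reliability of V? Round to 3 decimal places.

0.910

Var(P+V) = 2 + 2·0.36 = 2.720.
True-score variance = ρ_P + ρ_V + 2·0.36, so 0.8824 = (0.77 + ρ_V + 0.72) / 2.720.
ρ_V = 0.8824·2.720 − 0.77 − 0.72 = 0.910.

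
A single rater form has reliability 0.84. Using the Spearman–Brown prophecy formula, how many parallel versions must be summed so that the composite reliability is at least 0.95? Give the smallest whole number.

k ≥ ρ*(1−ρ₁)/(ρ₁(1−ρ*)) = 0.95·0.16 / (0.84·0.05) = 3.619.
Smallest integer k = 4.

4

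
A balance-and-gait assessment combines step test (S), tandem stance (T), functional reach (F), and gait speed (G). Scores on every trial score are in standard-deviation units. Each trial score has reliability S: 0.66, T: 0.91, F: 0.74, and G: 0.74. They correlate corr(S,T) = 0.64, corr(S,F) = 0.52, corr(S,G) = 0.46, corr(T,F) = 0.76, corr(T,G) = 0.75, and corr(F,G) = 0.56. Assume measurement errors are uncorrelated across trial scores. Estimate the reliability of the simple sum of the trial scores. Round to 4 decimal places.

Var(S+T+F+G) = 4 + 2·[0.64 + 0.52 + 0.46 + 0.76 + 0.75 + 0.56] = 4 + 7.38 = 11.38.
Under uncorrelated errors the observed covariances equal the true-score covariances, so only the own-variance terms attenuate.
True-score variance = [0.66 + 0.91 + 0.74 + 0.74] + 7.38 = 3.05 + 7.38 = 10.43.
Reliability = 10.43 / 11.38 = 0.9165.

0.9165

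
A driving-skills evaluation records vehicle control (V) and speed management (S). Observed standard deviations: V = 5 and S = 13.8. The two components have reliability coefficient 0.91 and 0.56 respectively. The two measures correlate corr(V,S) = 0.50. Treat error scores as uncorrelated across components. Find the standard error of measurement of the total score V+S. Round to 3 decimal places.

9.276

Var(total) = 215.44 + 69 = 284.44.
True-score variance = 129.396 + 69 = 198.396, so reliability = 0.6975.
Error variance = 284.44 − 198.396 = 86.0436; SEM = √86.0436 = 9.276.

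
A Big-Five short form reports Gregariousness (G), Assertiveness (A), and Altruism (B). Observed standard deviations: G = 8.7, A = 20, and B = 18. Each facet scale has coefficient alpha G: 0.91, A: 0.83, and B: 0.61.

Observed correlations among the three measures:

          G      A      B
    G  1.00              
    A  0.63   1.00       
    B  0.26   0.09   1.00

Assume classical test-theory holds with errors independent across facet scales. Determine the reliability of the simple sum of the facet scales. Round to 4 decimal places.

0.8273

Var(G+A+B) = 8.7² + 20² + 18² + 2·[8.7·20·0.63 + 8.7·18·0.26 + 20·18·0.09] = 799.69 + 365.472 = 1165.16.
Under uncorrelated errors the observed covariances equal the true-score covariances, so only the own-variance terms attenuate.
True-score variance = [8.7²·0.91 + 20²·0.83 + 18²·0.61] + 365.472 = 598.518 + 365.472 = 963.99.
Reliability = 963.99 / 1165.16 = 0.8273.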